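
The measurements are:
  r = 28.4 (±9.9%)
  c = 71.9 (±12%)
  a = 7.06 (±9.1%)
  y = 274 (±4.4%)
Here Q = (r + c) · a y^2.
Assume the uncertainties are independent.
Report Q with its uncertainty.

Let u = r + c = 100. δu = √(δr² + δc²) = √(7.91 + 74.4) = 9.07, so δu/u = 0.0905.
Q is then a monomial in u, a, y:
δQ/Q = √((δu/u)² + (1·δa/a)² + (2·δy/y)²) = √(0.00819 + 0.00828 + 0.00774) = 0.156
Q = 5.32e+07, so δQ = 0.156 × 5.32e+07 = 8.27e+06.

(5.32 ± 0.827) × 10^7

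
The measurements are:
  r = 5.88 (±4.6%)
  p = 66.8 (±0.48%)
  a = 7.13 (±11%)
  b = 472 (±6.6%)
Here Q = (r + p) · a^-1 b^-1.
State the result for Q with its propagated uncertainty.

Let u = r + p = 72.7. δu = √(δr² + δp²) = √(0.0732 + 0.103) = 0.419, so δu/u = 0.00577.
Q is then a monomial in u, a, b:
δQ/Q = √((δu/u)² + (-1·δa/a)² + (-1·δb/b)²) = √(3.33e-05 + 0.0121 + 0.00436) = 0.128
Q = 0.0216, so δQ = 0.128 × 0.0216 = 0.00277.

0.0216 ± 0.00277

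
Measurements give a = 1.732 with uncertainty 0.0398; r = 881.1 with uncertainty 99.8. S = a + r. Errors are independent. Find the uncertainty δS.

99.8

Sums and differences: (δS)² = Σ (cᵢ δxᵢ)².
  (δa)² = 0.00158;  (δr)² = 9960
δS = √(9960) = 99.8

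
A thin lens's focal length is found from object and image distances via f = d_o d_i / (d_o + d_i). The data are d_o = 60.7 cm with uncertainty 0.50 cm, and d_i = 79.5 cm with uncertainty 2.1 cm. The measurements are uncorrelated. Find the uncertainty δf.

∂f/∂d_o = (d_i/(d_o+d_i))² = 0.322;  ∂f/∂d_i = (d_o/(d_o+d_i))² = 0.187
δf = √((∂f/∂d_o · δd_o)² + (∂f/∂d_i · δd_i)²) = √(0.0258 + 0.155) = 0.425 cm

0.425 cm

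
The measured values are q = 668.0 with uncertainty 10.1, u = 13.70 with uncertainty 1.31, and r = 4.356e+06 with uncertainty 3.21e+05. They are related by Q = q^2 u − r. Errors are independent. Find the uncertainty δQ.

Let p = q^2·u = 6.113e+06. δp/p = √((2·δq/q)² + (1·δu/u)²) = √(0.000914 + 0.00914) = 0.100, so δp = 6.13e+05.
Q = p − r: δQ = √(δp² + δr²) = √(3.76e+11 + 1.03e+11) = 6.92e+05

6.92e+05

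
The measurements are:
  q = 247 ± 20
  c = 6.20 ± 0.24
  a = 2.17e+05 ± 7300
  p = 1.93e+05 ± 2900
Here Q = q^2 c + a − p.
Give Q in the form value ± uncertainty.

(4.02 ± 0.635) × 10^5

Let w = q^2·c = 3.78e+05. δw/w = √((2·δq/q)² + (1·δc/c)²) = √(0.0262 + 0.00150) = 0.167, so δw = 63000.
Q = w + a − p: δQ = √(δw² + δa² + δp²) = √(3.97e+09 + 5.33e+07 + 8.41e+06) = 63500
Q = 4.02e+05.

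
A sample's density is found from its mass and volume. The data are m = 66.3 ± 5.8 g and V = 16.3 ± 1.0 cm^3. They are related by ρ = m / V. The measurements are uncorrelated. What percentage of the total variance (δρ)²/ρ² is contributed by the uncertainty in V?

33.0%

(δρ/ρ)² = (1·δm/m)² + (-1·δV/V)²
  m term: (1×0.0875)² = 0.00765
  V term: (-1×0.0613)² = 0.00376
Total = 0.0114. Share from V = 0.00376/0.0114 = 0.330.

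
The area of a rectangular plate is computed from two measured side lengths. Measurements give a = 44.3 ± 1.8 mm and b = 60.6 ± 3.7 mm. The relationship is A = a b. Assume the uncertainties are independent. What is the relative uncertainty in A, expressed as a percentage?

Products/powers → add relative errors in quadrature, weighted by exponent:
  (1·δa/a)² = (1×0.0406)² = 0.00165;  (1·δb/b)² = (1×0.0611)² = 0.00373
δA/A = √(0.00538) = 0.0733

7.33%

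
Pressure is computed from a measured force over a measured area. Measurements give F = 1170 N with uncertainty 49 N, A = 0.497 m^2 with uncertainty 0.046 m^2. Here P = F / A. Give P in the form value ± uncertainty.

2350 ± 239 Pa

For a monomial P ∝ F, A^-1, fractional errors add in quadrature:
  (1·δF/F)² = (1×0.0419)² = 0.00175;  (-1·δA/A)² = (-1×0.0926)² = 0.00857
δP/P = √(0.0103) = 0.102
P = 2350 Pa, so δP = 0.102 × 2350 = 239 Pa.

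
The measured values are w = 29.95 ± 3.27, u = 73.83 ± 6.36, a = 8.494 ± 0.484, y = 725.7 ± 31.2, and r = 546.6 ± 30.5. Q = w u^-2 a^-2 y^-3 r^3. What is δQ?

1.03e-05

For a monomial Q ∝ w, u^-2, a^-2, y^-3, r^3, fractional errors add in quadrature:
  (1·δw/w)² = (1×0.109)² = 0.0119;  (-2·δu/u)² = (-2×0.0861)² = 0.0297;  (-2·δa/a)² = (-2×0.0570)² = 0.0130;  (-3·δy/y)² = (-3×0.0430)² = 0.0166;  (3·δr/r)² = (3×0.0558)² = 0.0280
δQ/Q = √(0.0992) = 0.315
Q = 3.254e-05, so δQ = 0.315 × 3.254e-05 = 1.03e-05.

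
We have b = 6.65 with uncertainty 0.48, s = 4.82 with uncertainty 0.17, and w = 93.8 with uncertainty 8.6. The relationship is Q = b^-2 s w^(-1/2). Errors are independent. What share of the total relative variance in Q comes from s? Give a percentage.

(δQ/Q)² = (-2·δb/b)² + (1·δs/s)² + (−½·δw/w)²
  b term: (-2×0.0722)² = 0.0208
  s term: (1×0.0353)² = 0.00124
  w term: (-0.5×0.0917)² = 0.00210
Total = 0.0242. Share from s = 0.00124/0.0242 = 0.0514.

5.14%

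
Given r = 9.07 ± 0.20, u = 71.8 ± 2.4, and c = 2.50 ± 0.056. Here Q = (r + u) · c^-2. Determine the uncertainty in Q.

0.696

Let w = r + u = 80.9. δw = √(δr² + δu²) = √(0.0400 + 5.76) = 2.41, so δw/w = 0.0298.
Q is then a monomial in w, c:
δQ/Q = √((δw/w)² + (-2·δc/c)²) = √(0.000887 + 0.00201) = 0.0538
Q = 12.9, so δQ = 0.0538 × 12.9 = 0.696.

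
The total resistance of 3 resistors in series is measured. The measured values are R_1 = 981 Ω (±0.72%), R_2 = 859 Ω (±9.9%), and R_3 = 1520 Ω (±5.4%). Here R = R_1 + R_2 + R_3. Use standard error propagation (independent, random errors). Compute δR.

R is a linear combination, so absolute uncertainties add in quadrature:
  (δR_1)² = 49.9;  (δR_2)² = 7230;  (δR_3)² = 6740
δR = √(14000) = 118 Ω

118 Ω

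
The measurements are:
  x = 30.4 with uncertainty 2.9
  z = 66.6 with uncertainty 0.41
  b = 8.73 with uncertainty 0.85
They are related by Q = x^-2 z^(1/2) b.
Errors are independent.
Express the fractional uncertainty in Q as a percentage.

21.4%

Q is a product of powers, so relative uncertainties combine in quadrature:
  (-2·δx/x)² = (-2×0.0954)² = 0.0364;  (½·δz/z)² = (0.5×0.00616)² = 9.47e-06;  (1·δb/b)² = (1×0.0974)² = 0.00948
δQ/Q = √(0.0459) = 0.214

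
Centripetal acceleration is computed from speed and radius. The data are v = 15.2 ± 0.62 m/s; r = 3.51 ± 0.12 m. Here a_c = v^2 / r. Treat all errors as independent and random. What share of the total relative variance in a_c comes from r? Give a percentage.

(δa_c/a_c)² = (2·δv/v)² + (-1·δr/r)²
  v term: (2×0.0408)² = 0.00666
  r term: (-1×0.0342)² = 0.00117
Total = 0.00782. Share from r = 0.00117/0.00782 = 0.149.

14.9%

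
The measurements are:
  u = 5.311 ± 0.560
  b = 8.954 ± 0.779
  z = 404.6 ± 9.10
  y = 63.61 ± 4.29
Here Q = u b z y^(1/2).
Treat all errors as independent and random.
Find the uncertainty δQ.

21900

Q is a product of powers, so relative uncertainties combine in quadrature:
  (1·δu/u)² = (1×0.105)² = 0.0111;  (1·δb/b)² = (1×0.0870)² = 0.00757;  (1·δz/z)² = (1×0.0225)² = 0.000506;  (½·δy/y)² = (0.5×0.0674)² = 0.00114
δQ/Q = √(0.0203) = 0.143
Q = 153500, so δQ = 0.143 × 153500 = 21900.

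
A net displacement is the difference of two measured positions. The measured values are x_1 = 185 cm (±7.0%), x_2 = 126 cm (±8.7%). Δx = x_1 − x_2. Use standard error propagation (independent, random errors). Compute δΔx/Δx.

0.288

For a sum/difference, combine absolute errors in quadrature:
  (δx_1)² = 168;  (δx_2)² = 120
δΔx = √(288) = 17.0 cm
Δx = 59.0 cm, so δΔx/Δx = 17.0/59.0 = 0.288.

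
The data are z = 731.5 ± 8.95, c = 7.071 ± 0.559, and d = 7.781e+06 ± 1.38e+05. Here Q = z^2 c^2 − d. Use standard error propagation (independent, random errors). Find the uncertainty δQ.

Let p = z^2·c^2 = 2.675e+07. δp/p = √((2·δz/z)² + (2·δc/c)²) = √(0.000599 + 0.0250) = 0.160, so δp = 4.28e+06.
Q = p − d: δQ = √(δp² + δd²) = √(1.83e+13 + 1.9e+10) = 4.28e+06

4.28e+06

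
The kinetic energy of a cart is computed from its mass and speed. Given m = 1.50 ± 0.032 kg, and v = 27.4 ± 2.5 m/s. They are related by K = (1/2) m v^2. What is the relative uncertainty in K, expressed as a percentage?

18.4%

Since K is a product/quotient, work with relative uncertainties:
  (1·δm/m)² = (1×0.0213)² = 0.000455;  (2·δv/v)² = (2×0.0912)² = 0.0333
δK/K = √(0.0338) = 0.184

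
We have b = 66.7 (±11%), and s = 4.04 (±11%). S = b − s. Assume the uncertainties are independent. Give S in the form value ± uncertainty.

Absolute uncertainties add in quadrature for a linear combination:
  (δb)² = 53.8;  (δs)² = 0.197
δS = √(54.0) = 7.35
S = 62.7.

62.7 ± 7.35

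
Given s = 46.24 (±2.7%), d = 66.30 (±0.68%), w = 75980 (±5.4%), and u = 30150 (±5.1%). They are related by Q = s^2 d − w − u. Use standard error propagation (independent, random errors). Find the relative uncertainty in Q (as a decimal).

0.249

Let p = s^2·d = 141800. δp/p = √((2·δs/s)² + (1·δd/d)²) = √(0.00292 + 4.62e-05) = 0.0544, so δp = 7720.
Q = p − w − u: δQ = √(δp² + δw² + δu²) = √(5.95e+07 + 1.68e+07 + 2.36e+06) = 8870
Q = 35630, so δQ/Q = 8870/35630 = 0.249.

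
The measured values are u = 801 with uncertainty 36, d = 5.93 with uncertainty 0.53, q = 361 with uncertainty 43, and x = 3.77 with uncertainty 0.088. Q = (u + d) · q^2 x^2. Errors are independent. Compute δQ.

3.69e+08

Let w = u + d = 807. δw = √(δu² + δd²) = √(1300 + 0.281) = 36.0, so δw/w = 0.0446.
Q is then a monomial in w, q, x:
δQ/Q = √((δw/w)² + (2·δq/q)² + (2·δx/x)²) = √(0.00199 + 0.0568 + 0.00218) = 0.247
Q = 1.49e+09, so δQ = 0.247 × 1.49e+09 = 3.69e+08.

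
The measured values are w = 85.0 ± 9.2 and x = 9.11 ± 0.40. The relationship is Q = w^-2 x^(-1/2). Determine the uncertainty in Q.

For a monomial Q ∝ w^-2, x^(-1/2), fractional errors add in quadrature:
  (-2·δw/w)² = (-2×0.108)² = 0.0469;  (−½·δx/x)² = (-0.5×0.0439)² = 0.000482
δQ/Q = √(0.0473) = 0.218
Q = 4.59e-05, so δQ = 0.218 × 4.59e-05 = 9.98e-06.

9.98e-06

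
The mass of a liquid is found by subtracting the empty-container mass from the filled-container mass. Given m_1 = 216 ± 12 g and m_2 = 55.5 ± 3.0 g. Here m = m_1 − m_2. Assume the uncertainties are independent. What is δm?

Absolute uncertainties add in quadrature for a linear combination:
  (δm_1)² = 144;  (δm_2)² = 9.00
δm = √(153) = 12.4 g

12.4 g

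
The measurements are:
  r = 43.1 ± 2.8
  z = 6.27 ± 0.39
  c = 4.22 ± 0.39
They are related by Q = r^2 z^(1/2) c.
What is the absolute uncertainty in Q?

3190

For a monomial Q ∝ r^2, z^(1/2), c, fractional errors add in quadrature:
  (2·δr/r)² = (2×0.0650)² = 0.0169;  (½·δz/z)² = (0.5×0.0622)² = 0.000967;  (1·δc/c)² = (1×0.0924)² = 0.00854
δQ/Q = √(0.0264) = 0.162
Q = 19600, so δQ = 0.162 × 19600 = 3190.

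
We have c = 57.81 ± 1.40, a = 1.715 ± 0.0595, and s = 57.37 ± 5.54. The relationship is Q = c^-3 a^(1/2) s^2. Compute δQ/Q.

Since Q is a product/quotient, work with relative uncertainties:
  (-3·δc/c)² = (-3×0.0242)² = 0.00528;  (½·δa/a)² = (0.5×0.0347)² = 0.000301;  (2·δs/s)² = (2×0.0966)² = 0.0373
δQ/Q = √(0.0429) = 0.207

0.207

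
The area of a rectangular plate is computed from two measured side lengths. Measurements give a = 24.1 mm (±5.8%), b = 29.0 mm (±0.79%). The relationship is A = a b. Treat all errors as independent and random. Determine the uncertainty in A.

40.9 mm^2

Since A is a product/quotient, work with relative uncertainties:
  (1·δa/a)² = (1×0.0580)² = 0.00336;  (1·δb/b)² = (1×0.00790)² = 6.24e-05
δA/A = √(0.00343) = 0.0585
A = 699 mm^2, so δA = 0.0585 × 699 = 40.9 mm^2.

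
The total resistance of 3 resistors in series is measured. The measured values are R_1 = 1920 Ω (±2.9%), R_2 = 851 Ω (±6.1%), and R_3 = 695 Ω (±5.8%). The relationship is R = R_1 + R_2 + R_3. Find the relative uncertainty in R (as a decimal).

R is a linear combination, so absolute uncertainties add in quadrature:
  (δR_1)² = 3100;  (δR_2)² = 2690;  (δR_3)² = 1620
δR = √(7420) = 86.1 Ω
R = 3470 Ω, so δR/R = 86.1/3470 = 0.0249.

0.0249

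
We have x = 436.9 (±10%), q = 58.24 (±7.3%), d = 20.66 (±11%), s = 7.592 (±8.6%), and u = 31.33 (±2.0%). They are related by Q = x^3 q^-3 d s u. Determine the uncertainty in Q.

Since Q is a product/quotient, work with relative uncertainties:
  (3·δx/x)² = (3×0.100)² = 0.0900;  (-3·δq/q)² = (-3×0.0730)² = 0.0480;  (1·δd/d)² = (1×0.110)² = 0.0121;  (1·δs/s)² = (1×0.0860)² = 0.00740;  (1·δu/u)² = (1×0.0200)² = 0.000400
δQ/Q = √(0.158) = 0.397
Q = 2.075e+06, so δQ = 0.397 × 2.075e+06 = 8.24e+05.

8.24e+05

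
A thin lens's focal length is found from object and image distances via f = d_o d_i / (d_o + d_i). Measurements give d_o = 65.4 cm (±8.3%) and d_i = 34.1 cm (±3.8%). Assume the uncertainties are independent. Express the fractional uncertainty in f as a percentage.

3.79%

∂f/∂d_o = (d_i/(d_o+d_i))² = 0.117;  ∂f/∂d_i = (d_o/(d_o+d_i))² = 0.432
δf = √((∂f/∂d_o · δd_o)² + (∂f/∂d_i · δd_i)²) = √(0.406 + 0.313) = 0.848 cm
f = 22.4 cm, so δf/f = 0.848/22.4 = 0.0379.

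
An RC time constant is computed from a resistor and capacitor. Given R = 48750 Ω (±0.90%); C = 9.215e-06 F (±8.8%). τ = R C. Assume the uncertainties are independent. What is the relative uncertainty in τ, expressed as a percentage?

Products/powers → add relative errors in quadrature, weighted by exponent:
  (1·δR/R)² = (1×0.00900)² = 8.1e-05;  (1·δC/C)² = (1×0.0880)² = 0.00774
δτ/τ = √(0.00783) = 0.0885

8.85%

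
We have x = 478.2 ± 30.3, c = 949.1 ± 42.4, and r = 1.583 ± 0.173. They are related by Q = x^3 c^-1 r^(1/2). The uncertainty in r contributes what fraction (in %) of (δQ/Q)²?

7.26%

(δQ/Q)² = (3·δx/x)² + (-1·δc/c)² + (½·δr/r)²
  x term: (3×0.0634)² = 0.0361
  c term: (-1×0.0447)² = 0.00200
  r term: (0.5×0.109)² = 0.00299
Total = 0.0411. Share from r = 0.00299/0.0411 = 0.0726.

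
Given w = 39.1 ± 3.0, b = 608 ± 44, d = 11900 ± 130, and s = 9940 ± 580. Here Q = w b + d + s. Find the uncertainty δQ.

2580

Let p = w·b = 23800. δp/p = √((1·δw/w)² + (1·δb/b)²) = √(0.00589 + 0.00524) = 0.105, so δp = 2510.
Q = p + d + s: δQ = √(δp² + δd² + δs²) = √(6.29e+06 + 16900 + 3.36e+05) = 2580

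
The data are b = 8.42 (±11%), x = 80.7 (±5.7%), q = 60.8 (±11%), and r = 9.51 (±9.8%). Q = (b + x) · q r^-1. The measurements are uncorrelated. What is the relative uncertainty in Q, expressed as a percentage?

15.6%

Let u = b + x = 89.1. δu = √(δb² + δx²) = √(0.858 + 21.2) = 4.69, so δu/u = 0.0527.
Q is then a monomial in u, q, r:
δQ/Q = √((δu/u)² + (1·δq/q)² + (-1·δr/r)²) = √(0.00277 + 0.0121 + 0.00960) = 0.156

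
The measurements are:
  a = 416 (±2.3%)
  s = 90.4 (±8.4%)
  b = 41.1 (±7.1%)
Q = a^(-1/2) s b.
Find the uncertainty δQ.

20.1

Relative error in a monomial: (δQ/Q)² = Σ (nᵢ · δxᵢ/xᵢ)².
  (−½·δa/a)² = (-0.5×0.0230)² = 0.000132;  (1·δs/s)² = (1×0.0840)² = 0.00706;  (1·δb/b)² = (1×0.0710)² = 0.00504
δQ/Q = √(0.0122) = 0.111
Q = 182, so δQ = 0.111 × 182 = 20.1.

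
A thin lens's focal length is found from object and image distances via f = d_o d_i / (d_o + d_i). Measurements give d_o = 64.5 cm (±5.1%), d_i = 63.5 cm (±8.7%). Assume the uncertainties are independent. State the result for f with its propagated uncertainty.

∂f/∂d_o = (d_i/(d_o+d_i))² = 0.246;  ∂f/∂d_i = (d_o/(d_o+d_i))² = 0.254
δf = √((∂f/∂d_o · δd_o)² + (∂f/∂d_i · δd_i)²) = √(0.655 + 1.97) = 1.62 cm
f = 32.0 cm.

32.0 ± 1.62 cm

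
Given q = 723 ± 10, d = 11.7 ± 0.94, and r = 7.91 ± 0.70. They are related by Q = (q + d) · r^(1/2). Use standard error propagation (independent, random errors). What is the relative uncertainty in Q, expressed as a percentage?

4.63%

Let u = q + d = 735. δu = √(δq² + δd²) = √(100 + 0.884) = 10.0, so δu/u = 0.0137.
Q is then a monomial in u, r:
δQ/Q = √((δu/u)² + (½·δr/r)²) = √(0.000187 + 0.00196) = 0.0463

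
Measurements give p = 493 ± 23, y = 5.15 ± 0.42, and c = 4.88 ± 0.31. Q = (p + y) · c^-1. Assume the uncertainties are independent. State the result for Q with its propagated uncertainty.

102 ± 8.02

Let u = p + y = 498. δu = √(δp² + δy²) = √(529 + 0.176) = 23.0, so δu/u = 0.0462.
Q is then a monomial in u, c:
δQ/Q = √((δu/u)² + (-1·δc/c)²) = √(0.00213 + 0.00404) = 0.0785
Q = 102, so δQ = 0.0785 × 102 = 8.02.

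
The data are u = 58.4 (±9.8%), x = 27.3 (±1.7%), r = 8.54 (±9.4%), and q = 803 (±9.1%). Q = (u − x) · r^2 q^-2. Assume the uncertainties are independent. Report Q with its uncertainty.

Let w = u − x = 31.1. δw = √(δu² + δx²) = √(32.8 + 0.215) = 5.74, so δw/w = 0.185.
Q is then a monomial in w, r, q:
δQ/Q = √((δw/w)² + (2·δr/r)² + (-2·δq/q)²) = √(0.0341 + 0.0353 + 0.0331) = 0.320
Q = 0.00352, so δQ = 0.320 × 0.00352 = 0.00113.

0.00352 ± 0.00113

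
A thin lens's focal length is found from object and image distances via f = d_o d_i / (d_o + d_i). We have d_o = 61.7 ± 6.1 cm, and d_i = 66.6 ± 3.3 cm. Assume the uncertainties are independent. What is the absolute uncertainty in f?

∂f/∂d_o = (d_i/(d_o+d_i))² = 0.269;  ∂f/∂d_i = (d_o/(d_o+d_i))² = 0.231
δf = √((∂f/∂d_o · δd_o)² + (∂f/∂d_i · δd_i)²) = √(2.70 + 0.582) = 1.81 cm

1.81 cm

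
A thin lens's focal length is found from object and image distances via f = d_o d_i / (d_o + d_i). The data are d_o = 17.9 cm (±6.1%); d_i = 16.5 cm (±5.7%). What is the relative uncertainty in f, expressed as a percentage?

∂f/∂d_o = (d_i/(d_o+d_i))² = 0.230;  ∂f/∂d_i = (d_o/(d_o+d_i))² = 0.271
δf = √((∂f/∂d_o · δd_o)² + (∂f/∂d_i · δd_i)²) = √(0.0631 + 0.0648) = 0.358 cm
f = 8.59 cm, so δf/f = 0.358/8.59 = 0.0417.

4.17%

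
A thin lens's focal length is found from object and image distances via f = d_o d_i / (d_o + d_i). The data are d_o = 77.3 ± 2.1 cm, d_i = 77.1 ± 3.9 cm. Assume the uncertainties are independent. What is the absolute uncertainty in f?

1.11 cm

∂f/∂d_o = (d_i/(d_o+d_i))² = 0.249;  ∂f/∂d_i = (d_o/(d_o+d_i))² = 0.251
δf = √((∂f/∂d_o · δd_o)² + (∂f/∂d_i · δd_i)²) = √(0.274 + 0.956) = 1.11 cm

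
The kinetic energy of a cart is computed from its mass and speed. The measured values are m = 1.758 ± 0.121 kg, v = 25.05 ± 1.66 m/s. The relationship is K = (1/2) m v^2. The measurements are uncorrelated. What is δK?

Products/powers → add relative errors in quadrature, weighted by exponent:
  (1·δm/m)² = (1×0.0688)² = 0.00474;  (2·δv/v)² = (2×0.0663)² = 0.0176
δK/K = √(0.0223) = 0.149
K = 551.6 J, so δK = 0.149 × 551.6 = 82.4 J.

82.4 J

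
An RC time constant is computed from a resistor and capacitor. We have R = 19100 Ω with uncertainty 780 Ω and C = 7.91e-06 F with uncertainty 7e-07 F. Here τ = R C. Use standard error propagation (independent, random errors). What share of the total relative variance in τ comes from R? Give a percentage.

17.6%

(δτ/τ)² = (1·δR/R)² + (1·δC/C)²
  R term: (1×0.0408)² = 0.00167
  C term: (1×0.0885)² = 0.00783
Total = 0.00950. Share from R = 0.00167/0.00950 = 0.176.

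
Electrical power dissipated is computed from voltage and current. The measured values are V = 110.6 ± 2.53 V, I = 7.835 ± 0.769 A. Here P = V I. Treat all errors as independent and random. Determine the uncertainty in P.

For a monomial P ∝ V, I, fractional errors add in quadrature:
  (1·δV/V)² = (1×0.0229)² = 0.000523;  (1·δI/I)² = (1×0.0981)² = 0.00963
δP/P = √(0.0102) = 0.101
P = 866.6 W, so δP = 0.101 × 866.6 = 87.3 W.

87.3 W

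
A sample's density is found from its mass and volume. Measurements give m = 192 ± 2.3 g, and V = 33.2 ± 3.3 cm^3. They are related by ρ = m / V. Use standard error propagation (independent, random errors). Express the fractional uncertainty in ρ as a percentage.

For a monomial ρ ∝ m, V^-1, fractional errors add in quadrature:
  (1·δm/m)² = (1×0.0120)² = 0.000144;  (-1·δV/V)² = (-1×0.0994)² = 0.00988
δρ/ρ = √(0.0100) = 0.100

10.0%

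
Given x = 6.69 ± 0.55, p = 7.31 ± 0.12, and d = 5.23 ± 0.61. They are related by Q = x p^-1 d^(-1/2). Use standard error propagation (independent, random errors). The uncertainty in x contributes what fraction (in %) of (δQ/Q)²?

(δQ/Q)² = (1·δx/x)² + (-1·δp/p)² + (−½·δd/d)²
  x term: (1×0.0822)² = 0.00676
  p term: (-1×0.0164)² = 0.000269
  d term: (-0.5×0.117)² = 0.00340
Total = 0.0104. Share from x = 0.00676/0.0104 = 0.648.

64.8%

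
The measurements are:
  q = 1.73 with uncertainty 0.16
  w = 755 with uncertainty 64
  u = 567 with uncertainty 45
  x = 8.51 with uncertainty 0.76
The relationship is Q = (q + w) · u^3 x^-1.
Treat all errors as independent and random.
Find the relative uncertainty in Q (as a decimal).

0.268

Let h = q + w = 757. δh = √(δq² + δw²) = √(0.0256 + 4100) = 64.0, so δh/h = 0.0846.
Q is then a monomial in h, u, x:
δQ/Q = √((δh/h)² + (3·δu/u)² + (-1·δx/x)²) = √(0.00715 + 0.0567 + 0.00798) = 0.268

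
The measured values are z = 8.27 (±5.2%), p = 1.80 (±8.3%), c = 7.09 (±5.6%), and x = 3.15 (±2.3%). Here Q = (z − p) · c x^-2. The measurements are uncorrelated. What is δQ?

0.467

Let u = z − p = 6.47. δu = √(δz² + δp²) = √(0.185 + 0.0223) = 0.455, so δu/u = 0.0704.
Q is then a monomial in u, c, x:
δQ/Q = √((δu/u)² + (1·δc/c)² + (-2·δx/x)²) = √(0.00495 + 0.00314 + 0.00212) = 0.101
Q = 4.62, so δQ = 0.101 × 4.62 = 0.467.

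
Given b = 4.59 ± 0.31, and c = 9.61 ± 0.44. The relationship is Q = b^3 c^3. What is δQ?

Products/powers → add relative errors in quadrature, weighted by exponent:
  (3·δb/b)² = (3×0.0675)² = 0.0411;  (3·δc/c)² = (3×0.0458)² = 0.0189
δQ/Q = √(0.0599) = 0.245
Q = 85800, so δQ = 0.245 × 85800 = 21000.

21000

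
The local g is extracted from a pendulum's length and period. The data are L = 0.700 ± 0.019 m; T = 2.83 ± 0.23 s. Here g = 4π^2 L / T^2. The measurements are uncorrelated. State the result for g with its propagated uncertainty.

Each factor contributes (exponent × relative error)² to (δg/g)²:
  (1·δL/L)² = (1×0.0271)² = 0.000737;  (-2·δT/T)² = (-2×0.0813)² = 0.0264
δg/g = √(0.0272) = 0.165
g = 3.45 m/s^2, so δg = 0.165 × 3.45 = 0.569 m/s^2.

3.45 ± 0.569 m/s^2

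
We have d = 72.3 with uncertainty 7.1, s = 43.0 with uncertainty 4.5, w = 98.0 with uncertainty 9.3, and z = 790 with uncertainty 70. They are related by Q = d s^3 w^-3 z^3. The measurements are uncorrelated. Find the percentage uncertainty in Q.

Q is a product of powers, so relative uncertainties combine in quadrature:
  (1·δd/d)² = (1×0.0982)² = 0.00964;  (3·δs/s)² = (3×0.105)² = 0.0986;  (-3·δw/w)² = (-3×0.0949)² = 0.0811;  (3·δz/z)² = (3×0.0886)² = 0.0707
δQ/Q = √(0.260) = 0.510

51.0%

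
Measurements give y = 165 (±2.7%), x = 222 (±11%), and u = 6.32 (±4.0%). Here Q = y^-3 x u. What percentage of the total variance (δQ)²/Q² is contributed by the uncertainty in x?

59.7%

(δQ/Q)² = (-3·δy/y)² + (1·δx/x)² + (1·δu/u)²
  y term: (-3×0.0270)² = 0.00656
  x term: (1×0.110)² = 0.0121
  u term: (1×0.0400)² = 0.00160
Total = 0.0203. Share from x = 0.0121/0.0203 = 0.597.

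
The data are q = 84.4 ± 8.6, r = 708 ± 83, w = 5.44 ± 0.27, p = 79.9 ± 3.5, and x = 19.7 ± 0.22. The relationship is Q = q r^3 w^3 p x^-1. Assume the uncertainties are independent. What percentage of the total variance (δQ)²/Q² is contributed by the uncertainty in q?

(δQ/Q)² = (1·δq/q)² + (3·δr/r)² + (3·δw/w)² + (1·δp/p)² + (-1·δx/x)²
  q term: (1×0.102)² = 0.0104
  r term: (3×0.117)² = 0.124
  w term: (3×0.0496)² = 0.0222
  p term: (1×0.0438)² = 0.00192
  x term: (-1×0.0112)² = 0.000125
Total = 0.158. Share from q = 0.0104/0.158 = 0.0656.

6.56%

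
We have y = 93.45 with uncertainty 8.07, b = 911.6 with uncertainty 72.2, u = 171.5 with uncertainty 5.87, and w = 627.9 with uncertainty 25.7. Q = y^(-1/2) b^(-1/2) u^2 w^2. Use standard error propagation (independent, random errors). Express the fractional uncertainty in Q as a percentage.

12.2%

Products/powers → add relative errors in quadrature, weighted by exponent:
  (−½·δy/y)² = (-0.5×0.0864)² = 0.00186;  (−½·δb/b)² = (-0.5×0.0792)² = 0.00157;  (2·δu/u)² = (2×0.0342)² = 0.00469;  (2·δw/w)² = (2×0.0409)² = 0.00670
δQ/Q = √(0.0148) = 0.122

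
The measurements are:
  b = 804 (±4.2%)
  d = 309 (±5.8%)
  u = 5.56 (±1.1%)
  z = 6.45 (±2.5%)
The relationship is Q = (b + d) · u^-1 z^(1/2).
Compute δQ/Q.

Let w = b + d = 1110. δw = √(δb² + δd²) = √(1140 + 321) = 38.2, so δw/w = 0.0343.
Q is then a monomial in w, u, z:
δQ/Q = √((δw/w)² + (-1·δu/u)² + (½·δz/z)²) = √(0.00118 + 0.000121 + 0.000156) = 0.0382

0.0382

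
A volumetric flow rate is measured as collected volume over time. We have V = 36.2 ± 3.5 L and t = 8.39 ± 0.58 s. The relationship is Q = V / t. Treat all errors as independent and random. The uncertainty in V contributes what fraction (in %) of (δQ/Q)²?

66.2%

(δQ/Q)² = (1·δV/V)² + (-1·δt/t)²
  V term: (1×0.0967)² = 0.00935
  t term: (-1×0.0691)² = 0.00478
Total = 0.0141. Share from V = 0.00935/0.0141 = 0.662.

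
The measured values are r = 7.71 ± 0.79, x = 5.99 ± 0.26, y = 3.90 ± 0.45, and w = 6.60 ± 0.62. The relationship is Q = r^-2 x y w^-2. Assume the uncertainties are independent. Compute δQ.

0.00274

Each factor contributes (exponent × relative error)² to (δQ/Q)²:
  (-2·δr/r)² = (-2×0.102)² = 0.0420;  (1·δx/x)² = (1×0.0434)² = 0.00188;  (1·δy/y)² = (1×0.115)² = 0.0133;  (-2·δw/w)² = (-2×0.0939)² = 0.0353
δQ/Q = √(0.0925) = 0.304
Q = 0.00902, so δQ = 0.304 × 0.00902 = 0.00274.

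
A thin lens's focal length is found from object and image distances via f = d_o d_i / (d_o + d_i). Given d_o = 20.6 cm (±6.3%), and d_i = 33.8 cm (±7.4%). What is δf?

∂f/∂d_o = (d_i/(d_o+d_i))² = 0.386;  ∂f/∂d_i = (d_o/(d_o+d_i))² = 0.143
δf = √((∂f/∂d_o · δd_o)² + (∂f/∂d_i · δd_i)²) = √(0.251 + 0.129) = 0.616 cm

0.616 cm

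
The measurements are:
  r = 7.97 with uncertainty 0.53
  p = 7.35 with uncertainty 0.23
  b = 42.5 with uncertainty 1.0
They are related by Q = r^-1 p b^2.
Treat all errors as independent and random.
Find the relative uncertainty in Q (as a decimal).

0.0873

Each factor contributes (exponent × relative error)² to (δQ/Q)²:
  (-1·δr/r)² = (-1×0.0665)² = 0.00442;  (1·δp/p)² = (1×0.0313)² = 0.000979;  (2·δb/b)² = (2×0.0235)² = 0.00221
δQ/Q = √(0.00762) = 0.0873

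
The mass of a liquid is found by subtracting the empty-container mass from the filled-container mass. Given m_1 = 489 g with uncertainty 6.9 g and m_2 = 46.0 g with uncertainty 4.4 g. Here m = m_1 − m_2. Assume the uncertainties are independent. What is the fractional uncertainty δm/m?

0.0185

Sums and differences: (δm)² = Σ (cᵢ δxᵢ)².
  (δm_1)² = 47.6;  (δm_2)² = 19.4
δm = √(67.0) = 8.18 g
m = 443 g, so δm/m = 8.18/443 = 0.0185.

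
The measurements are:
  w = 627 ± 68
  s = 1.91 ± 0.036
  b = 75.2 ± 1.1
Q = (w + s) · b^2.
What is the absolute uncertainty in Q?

Let u = w + s = 629. δu = √(δw² + δs²) = √(4620 + 0.00130) = 68.0, so δu/u = 0.108.
Q is then a monomial in u, b:
δQ/Q = √((δu/u)² + (2·δb/b)²) = √(0.0117 + 0.000856) = 0.112
Q = 3.56e+06, so δQ = 0.112 × 3.56e+06 = 3.98e+05.

3.98e+05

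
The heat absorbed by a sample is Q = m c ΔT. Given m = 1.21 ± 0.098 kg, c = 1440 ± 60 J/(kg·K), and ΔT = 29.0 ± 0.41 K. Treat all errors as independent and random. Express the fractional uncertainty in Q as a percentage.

9.22%

Relative error in a monomial: (δQ/Q)² = Σ (nᵢ · δxᵢ/xᵢ)².
  (1·δm/m)² = (1×0.0810)² = 0.00656;  (1·δc/c)² = (1×0.0417)² = 0.00174;  (1·δΔT/ΔT)² = (1×0.0141)² = 0.000200
δQ/Q = √(0.00850) = 0.0922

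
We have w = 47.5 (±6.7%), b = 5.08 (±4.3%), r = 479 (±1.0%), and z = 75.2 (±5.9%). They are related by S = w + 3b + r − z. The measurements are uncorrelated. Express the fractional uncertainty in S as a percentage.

1.56%

For a sum/difference, combine absolute errors in quadrature:
  (δw)² = 10.1;  (3·δb)² = 0.429;  (δr)² = 22.9;  (δz)² = 19.7
δS = √(53.2) = 7.29
S = 467, so δS/S = 7.29/467 = 0.0156.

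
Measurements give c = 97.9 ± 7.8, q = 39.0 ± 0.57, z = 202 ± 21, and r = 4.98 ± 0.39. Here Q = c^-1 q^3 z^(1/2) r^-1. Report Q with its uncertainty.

Products/powers → add relative errors in quadrature, weighted by exponent:
  (-1·δc/c)² = (-1×0.0797)² = 0.00635;  (3·δq/q)² = (3×0.0146)² = 0.00192;  (½·δz/z)² = (0.5×0.104)² = 0.00270;  (-1·δr/r)² = (-1×0.0783)² = 0.00613
δQ/Q = √(0.0171) = 0.131
Q = 1730, so δQ = 0.131 × 1730 = 226.

1730 ± 226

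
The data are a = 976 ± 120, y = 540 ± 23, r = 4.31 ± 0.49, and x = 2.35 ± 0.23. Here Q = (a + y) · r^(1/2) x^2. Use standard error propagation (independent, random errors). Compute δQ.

Let u = a + y = 1520. δu = √(δa² + δy²) = √(14400 + 529) = 122, so δu/u = 0.0806.
Q is then a monomial in u, r, x:
δQ/Q = √((δu/u)² + (½·δr/r)² + (2·δx/x)²) = √(0.00650 + 0.00323 + 0.0383) = 0.219
Q = 17400, so δQ = 0.219 × 17400 = 3810.

3810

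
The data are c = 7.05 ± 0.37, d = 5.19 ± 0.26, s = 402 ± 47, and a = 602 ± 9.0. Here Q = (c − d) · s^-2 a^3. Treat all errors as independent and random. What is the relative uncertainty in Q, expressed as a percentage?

Let u = c − d = 1.86. δu = √(δc² + δd²) = √(0.137 + 0.0676) = 0.452, so δu/u = 0.243.
Q is then a monomial in u, s, a:
δQ/Q = √((δu/u)² + (-2·δs/s)² + (3·δa/a)²) = √(0.0591 + 0.0547 + 0.00201) = 0.340

34.0%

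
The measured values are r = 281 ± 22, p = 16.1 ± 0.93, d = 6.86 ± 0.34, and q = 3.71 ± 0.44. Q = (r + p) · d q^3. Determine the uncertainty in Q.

38200

Let u = r + p = 297. δu = √(δr² + δp²) = √(484 + 0.865) = 22.0, so δu/u = 0.0741.
Q is then a monomial in u, d, q:
δQ/Q = √((δu/u)² + (1·δd/d)² + (3·δq/q)²) = √(0.00549 + 0.00246 + 0.127) = 0.367
Q = 1.04e+05, so δQ = 0.367 × 1.04e+05 = 38200.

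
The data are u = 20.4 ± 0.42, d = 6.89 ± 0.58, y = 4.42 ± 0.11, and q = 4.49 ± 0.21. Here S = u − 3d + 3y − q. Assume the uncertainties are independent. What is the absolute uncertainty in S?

1.83

Absolute uncertainties add in quadrature for a linear combination:
  (δu)² = 0.176;  (3·δd)² = 3.03;  (3·δy)² = 0.109;  (δq)² = 0.0441
δS = √(3.36) = 1.83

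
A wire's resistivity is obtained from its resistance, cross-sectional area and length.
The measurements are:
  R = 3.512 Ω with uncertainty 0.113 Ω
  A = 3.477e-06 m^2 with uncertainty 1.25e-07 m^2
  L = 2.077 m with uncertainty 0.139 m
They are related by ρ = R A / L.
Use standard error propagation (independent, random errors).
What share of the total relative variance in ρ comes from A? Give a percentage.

19.0%

(δρ/ρ)² = (1·δR/R)² + (1·δA/A)² + (-1·δL/L)²
  R term: (1×0.0322)² = 0.00104
  A term: (1×0.0360)² = 0.00129
  L term: (-1×0.0669)² = 0.00448
Total = 0.00681. Share from A = 0.00129/0.00681 = 0.190.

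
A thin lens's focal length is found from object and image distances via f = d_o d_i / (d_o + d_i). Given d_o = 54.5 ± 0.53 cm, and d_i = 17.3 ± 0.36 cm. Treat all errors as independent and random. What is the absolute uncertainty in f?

0.210 cm

∂f/∂d_o = (d_i/(d_o+d_i))² = 0.0581;  ∂f/∂d_i = (d_o/(d_o+d_i))² = 0.576
δf = √((∂f/∂d_o · δd_o)² + (∂f/∂d_i · δd_i)²) = √(0.000947 + 0.0430) = 0.210 cm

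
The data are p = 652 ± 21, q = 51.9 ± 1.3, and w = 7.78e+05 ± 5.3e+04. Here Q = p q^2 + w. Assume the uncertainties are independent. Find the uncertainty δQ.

1.17e+05

Let h = p·q^2 = 1.76e+06. δh/h = √((1·δp/p)² + (2·δq/q)²) = √(0.00104 + 0.00251) = 0.0596, so δh = 1.05e+05.
Q = h + w: δQ = √(δh² + δw²) = √(1.09e+10 + 2.81e+09) = 1.17e+05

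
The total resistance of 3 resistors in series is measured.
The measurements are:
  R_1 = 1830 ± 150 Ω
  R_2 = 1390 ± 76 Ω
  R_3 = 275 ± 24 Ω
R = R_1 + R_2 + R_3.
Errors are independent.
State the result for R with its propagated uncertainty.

3500 ± 170 Ω

Absolute uncertainties add in quadrature for a linear combination:
  (δR_1)² = 22500;  (δR_2)² = 5780;  (δR_3)² = 576
δR = √(28900) = 170 Ω
R = 3500 Ω.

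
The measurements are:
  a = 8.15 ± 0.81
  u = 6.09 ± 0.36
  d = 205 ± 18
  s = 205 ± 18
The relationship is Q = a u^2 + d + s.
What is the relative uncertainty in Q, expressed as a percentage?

Let p = a·u^2 = 302. δp/p = √((1·δa/a)² + (2·δu/u)²) = √(0.00988 + 0.0140) = 0.154, so δp = 46.7.
Q = p + d + s: δQ = √(δp² + δd² + δs²) = √(2180 + 324 + 324) = 53.2
Q = 712, so δQ/Q = 53.2/712 = 0.0747.

7.47%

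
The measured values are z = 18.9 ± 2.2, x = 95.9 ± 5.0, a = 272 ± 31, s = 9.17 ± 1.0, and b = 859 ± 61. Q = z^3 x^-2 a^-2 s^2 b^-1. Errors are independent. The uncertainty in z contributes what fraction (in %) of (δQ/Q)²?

51.4%

(δQ/Q)² = (3·δz/z)² + (-2·δx/x)² + (-2·δa/a)² + (2·δs/s)² + (-1·δb/b)²
  z term: (3×0.116)² = 0.122
  x term: (-2×0.0521)² = 0.0109
  a term: (-2×0.114)² = 0.0520
  s term: (2×0.109)² = 0.0476
  b term: (-1×0.0710)² = 0.00504
Total = 0.237. Share from z = 0.122/0.237 = 0.514.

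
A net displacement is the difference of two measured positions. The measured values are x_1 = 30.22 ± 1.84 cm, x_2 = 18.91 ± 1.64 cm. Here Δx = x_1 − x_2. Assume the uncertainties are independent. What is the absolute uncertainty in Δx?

2.46 cm

Each term contributes (cᵢ δxᵢ)² to (δΔx)²:
  (δx_1)² = 3.39;  (δx_2)² = 2.69
δΔx = √(6.08) = 2.46 cm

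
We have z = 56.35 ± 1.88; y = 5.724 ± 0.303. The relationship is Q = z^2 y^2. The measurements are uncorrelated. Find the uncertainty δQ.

13000

Products/powers → add relative errors in quadrature, weighted by exponent:
  (2·δz/z)² = (2×0.0334)² = 0.00445;  (2·δy/y)² = (2×0.0529)² = 0.0112
δQ/Q = √(0.0157) = 0.125
Q = 104000, so δQ = 0.125 × 104000 = 13000.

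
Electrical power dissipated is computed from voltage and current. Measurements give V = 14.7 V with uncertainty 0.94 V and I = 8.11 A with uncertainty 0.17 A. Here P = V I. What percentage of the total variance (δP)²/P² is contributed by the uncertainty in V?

90.3%

(δP/P)² = (1·δV/V)² + (1·δI/I)²
  V term: (1×0.0639)² = 0.00409
  I term: (1×0.0210)² = 0.000439
Total = 0.00453. Share from V = 0.00409/0.00453 = 0.903.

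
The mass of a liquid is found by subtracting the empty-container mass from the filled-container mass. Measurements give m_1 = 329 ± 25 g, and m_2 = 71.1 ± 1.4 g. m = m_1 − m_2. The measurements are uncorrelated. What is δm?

25.0 g

Absolute uncertainties add in quadrature for a linear combination:
  (δm_1)² = 625;  (δm_2)² = 1.96
δm = √(627) = 25.0 g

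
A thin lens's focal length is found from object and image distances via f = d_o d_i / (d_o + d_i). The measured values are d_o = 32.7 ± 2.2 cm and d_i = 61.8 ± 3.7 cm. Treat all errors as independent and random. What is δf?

1.04 cm

∂f/∂d_o = (d_i/(d_o+d_i))² = 0.428;  ∂f/∂d_i = (d_o/(d_o+d_i))² = 0.120
δf = √((∂f/∂d_o · δd_o)² + (∂f/∂d_i · δd_i)²) = √(0.885 + 0.196) = 1.04 cm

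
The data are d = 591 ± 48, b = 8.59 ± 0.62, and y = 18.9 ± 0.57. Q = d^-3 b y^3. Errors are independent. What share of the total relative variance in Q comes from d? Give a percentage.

(δQ/Q)² = (-3·δd/d)² + (1·δb/b)² + (3·δy/y)²
  d term: (-3×0.0812)² = 0.0594
  b term: (1×0.0722)² = 0.00521
  y term: (3×0.0302)² = 0.00819
Total = 0.0728. Share from d = 0.0594/0.0728 = 0.816.

81.6%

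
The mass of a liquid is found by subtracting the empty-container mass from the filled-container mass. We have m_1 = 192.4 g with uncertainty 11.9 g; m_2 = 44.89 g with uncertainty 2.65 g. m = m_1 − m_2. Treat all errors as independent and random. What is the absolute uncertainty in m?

12.2 g

Each term contributes (cᵢ δxᵢ)² to (δm)²:
  (δm_1)² = 142;  (δm_2)² = 7.02
δm = √(149) = 12.2 g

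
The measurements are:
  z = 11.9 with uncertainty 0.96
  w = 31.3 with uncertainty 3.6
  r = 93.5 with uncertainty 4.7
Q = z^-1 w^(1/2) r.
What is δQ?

Products/powers → add relative errors in quadrature, weighted by exponent:
  (-1·δz/z)² = (-1×0.0807)² = 0.00651;  (½·δw/w)² = (0.5×0.115)² = 0.00331;  (1·δr/r)² = (1×0.0503)² = 0.00253
δQ/Q = √(0.0123) = 0.111
Q = 44.0, so δQ = 0.111 × 44.0 = 4.88.

4.88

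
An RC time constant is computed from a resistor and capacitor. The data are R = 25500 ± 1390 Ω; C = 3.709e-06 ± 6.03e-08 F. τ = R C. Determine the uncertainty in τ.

0.00538 s

τ is a product of powers, so relative uncertainties combine in quadrature:
  (1·δR/R)² = (1×0.0545)² = 0.00297;  (1·δC/C)² = (1×0.0163)² = 0.000264
δτ/τ = √(0.00324) = 0.0569
τ = 0.09458 s, so δτ = 0.0569 × 0.09458 = 0.00538 s.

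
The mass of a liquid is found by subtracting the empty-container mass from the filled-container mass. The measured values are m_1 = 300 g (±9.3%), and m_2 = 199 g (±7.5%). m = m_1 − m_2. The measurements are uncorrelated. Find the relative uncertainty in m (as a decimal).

m is a linear combination, so absolute uncertainties add in quadrature:
  (δm_1)² = 778;  (δm_2)² = 223
δm = √(1000) = 31.6 g
m = 101 g, so δm/m = 31.6/101 = 0.313.

0.313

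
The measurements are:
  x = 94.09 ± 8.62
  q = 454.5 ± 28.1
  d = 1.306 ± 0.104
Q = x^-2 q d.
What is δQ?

Q is a product of powers, so relative uncertainties combine in quadrature:
  (-2·δx/x)² = (-2×0.0916)² = 0.0336;  (1·δq/q)² = (1×0.0618)² = 0.00382;  (1·δd/d)² = (1×0.0796)² = 0.00634
δQ/Q = √(0.0437) = 0.209
Q = 0.06705, so δQ = 0.209 × 0.06705 = 0.0140.

0.0140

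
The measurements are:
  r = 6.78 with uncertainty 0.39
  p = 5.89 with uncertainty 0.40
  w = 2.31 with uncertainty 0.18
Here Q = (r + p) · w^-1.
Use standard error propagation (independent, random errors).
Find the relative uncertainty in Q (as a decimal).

Let u = r + p = 12.7. δu = √(δr² + δp²) = √(0.152 + 0.160) = 0.559, so δu/u = 0.0441.
Q is then a monomial in u, w:
δQ/Q = √((δu/u)² + (-1·δw/w)²) = √(0.00194 + 0.00607) = 0.0895

0.0895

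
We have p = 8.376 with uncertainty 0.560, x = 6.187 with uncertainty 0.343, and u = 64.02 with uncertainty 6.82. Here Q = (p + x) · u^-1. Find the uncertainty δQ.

Let w = p + x = 14.56. δw = √(δp² + δx²) = √(0.314 + 0.118) = 0.657, so δw/w = 0.0451.
Q is then a monomial in w, u:
δQ/Q = √((δw/w)² + (-1·δu/u)²) = √(0.00203 + 0.0113) = 0.116
Q = 0.2275, so δQ = 0.116 × 0.2275 = 0.0263.

0.0263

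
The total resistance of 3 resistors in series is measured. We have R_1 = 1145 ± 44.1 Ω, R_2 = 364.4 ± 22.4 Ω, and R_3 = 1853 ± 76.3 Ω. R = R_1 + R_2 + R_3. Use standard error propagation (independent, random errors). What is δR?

90.9 Ω

R is a linear combination, so absolute uncertainties add in quadrature:
  (δR_1)² = 1940;  (δR_2)² = 502;  (δR_3)² = 5820
δR = √(8270) = 90.9 Ω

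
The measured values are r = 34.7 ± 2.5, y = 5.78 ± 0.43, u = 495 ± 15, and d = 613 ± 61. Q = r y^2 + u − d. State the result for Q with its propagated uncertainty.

Let p = r·y^2 = 1160. δp/p = √((1·δr/r)² + (2·δy/y)²) = √(0.00519 + 0.0221) = 0.165, so δp = 192.
Q = p + u − d: δQ = √(δp² + δu² + δd²) = √(36700 + 225 + 3720) = 202
Q = 1040.

1040 ± 202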